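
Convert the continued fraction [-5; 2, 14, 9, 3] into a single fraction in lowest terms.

Start with 3.
9 + 1/(3/1) = 9 + 1/3 = 28/3
14 + 1/(28/3) = 14 + 3/28 = 395/28
2 + 1/(395/28) = 2 + 28/395 = 818/395
-5 + 1/(818/395) = -5 + 395/818 = -3695/818

-3695/818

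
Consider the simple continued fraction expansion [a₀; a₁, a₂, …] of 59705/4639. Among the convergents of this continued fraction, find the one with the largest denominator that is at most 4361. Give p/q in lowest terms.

List convergents until the denominator exceeds the bound:
a_0 = 12: 12/1  (≤ bound)
a_1 = 1: 13/1  (≤ bound)
a_2 = 6: 90/7  (≤ bound)
a_3 = 1: 103/8  (≤ bound)
a_4 = 2: 296/23  (≤ bound)
a_5 = 2: 695/54  (≤ bound)
a_6 = 2: 1686/131  (≤ bound)
a_7 = 35: 59705/4639  (> 4361, stop)

1686/131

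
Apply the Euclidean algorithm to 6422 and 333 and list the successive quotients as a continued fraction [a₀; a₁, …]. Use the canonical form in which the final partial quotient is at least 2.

Repeatedly divide and take the remainder:
6422 ÷ 333 → quotient 19, remainder 95
333 ÷ 95 → quotient 3, remainder 48
95 ÷ 48 → quotient 1, remainder 47
48 ÷ 47 → quotient 1, remainder 1
47 ÷ 1 → quotient 47, remainder 0

[19; 3, 1, 1, 47]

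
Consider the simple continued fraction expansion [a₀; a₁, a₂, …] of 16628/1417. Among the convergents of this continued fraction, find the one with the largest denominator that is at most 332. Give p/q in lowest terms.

575/49

List convergents until the denominator exceeds the bound:
a_0 = 11: 11/1  (≤ bound)
a_1 = 1: 12/1  (≤ bound)
a_2 = 2: 35/3  (≤ bound)
a_3 = 1: 47/4  (≤ bound)
a_4 = 3: 176/15  (≤ bound)
a_5 = 3: 575/49  (≤ bound)
a_6 = 9: 5351/456  (> 332, stop)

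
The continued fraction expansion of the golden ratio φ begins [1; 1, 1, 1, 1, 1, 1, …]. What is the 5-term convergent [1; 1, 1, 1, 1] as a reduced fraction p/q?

8/5

a_0 = 1: 1/1
a_1 = 1: 2/1
a_2 = 1: 3/2
a_3 = 1: 5/3
a_4 = 1: 8/5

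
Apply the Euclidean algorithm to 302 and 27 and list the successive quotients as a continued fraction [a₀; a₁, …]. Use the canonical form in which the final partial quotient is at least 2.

[11; 5, 2, 2]

Apply division with remainder until the remainder is 0:
⌊302/27⌋ = 11, remainder 5
⌊27/5⌋ = 5, remainder 2
⌊5/2⌋ = 2, remainder 1
⌊2/1⌋ = 2, remainder 0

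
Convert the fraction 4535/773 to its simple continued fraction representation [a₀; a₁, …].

[5; 1, 6, 1, 1, 51]

4535 = 5·773 + 670, so a_0 = 5
773 = 1·670 + 103, so a_1 = 1
670 = 6·103 + 52, so a_2 = 6
103 = 1·52 + 51, so a_3 = 1
52 = 1·51 + 1, so a_4 = 1
51 = 51·1 + 0, so a_5 = 51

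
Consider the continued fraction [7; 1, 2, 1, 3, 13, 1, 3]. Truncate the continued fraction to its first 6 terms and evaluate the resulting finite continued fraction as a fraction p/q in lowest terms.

1539/199

a_0 = 7: 7/1
a_1 = 1: 8/1
a_2 = 2: 23/3
a_3 = 1: 31/4
a_4 = 3: 116/15
a_5 = 13: 1539/199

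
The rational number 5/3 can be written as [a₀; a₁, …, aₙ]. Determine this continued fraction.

Repeatedly divide and take the remainder:
5 = 1·3 + 2, so a_0 = 1
3 = 1·2 + 1, so a_1 = 1
2 = 2·1 + 0, so a_2 = 2

[1; 1, 2]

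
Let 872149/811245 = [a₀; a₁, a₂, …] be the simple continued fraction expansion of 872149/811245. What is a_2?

Apply division with remainder until the remainder is 0:
872149 ÷ 811245 → quotient 1, remainder 60904
811245 ÷ 60904 → quotient 13, remainder 19493
60904 ÷ 19493 → quotient 3, remainder 2425

3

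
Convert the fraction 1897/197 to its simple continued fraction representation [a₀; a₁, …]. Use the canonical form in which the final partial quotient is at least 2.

⌊1897/197⌋ = 9, remainder 124
⌊197/124⌋ = 1, remainder 73
⌊124/73⌋ = 1, remainder 51
⌊73/51⌋ = 1, remainder 22
⌊51/22⌋ = 2, remainder 7
⌊22/7⌋ = 3, remainder 1
⌊7/1⌋ = 7, remainder 0

[9; 1, 1, 1, 2, 3, 7]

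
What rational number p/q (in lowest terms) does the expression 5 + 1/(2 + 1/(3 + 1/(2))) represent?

87/16

Start with 2.
3 + 1/(2/1) = 3 + 1/2 = 7/2
2 + 1/(7/2) = 2 + 2/7 = 16/7
5 + 1/(16/7) = 5 + 7/16 = 87/16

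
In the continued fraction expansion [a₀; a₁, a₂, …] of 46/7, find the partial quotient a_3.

3

Repeatedly divide and take the remainder:
⌊46/7⌋ = 6, remainder 4
⌊7/4⌋ = 1, remainder 3
⌊4/3⌋ = 1, remainder 1
⌊3/1⌋ = 3, remainder 0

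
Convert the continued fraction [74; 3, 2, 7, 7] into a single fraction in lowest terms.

Start with 7.
7 + 1/(7/1) = 7 + 1/7 = 50/7
2 + 1/(50/7) = 2 + 7/50 = 107/50
3 + 1/(107/50) = 3 + 50/107 = 371/107
74 + 1/(371/107) = 74 + 107/371 = 27561/371

27561/371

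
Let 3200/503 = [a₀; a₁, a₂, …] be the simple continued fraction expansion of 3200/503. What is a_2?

3200 ÷ 503 → quotient 6, remainder 182
503 ÷ 182 → quotient 2, remainder 139
182 ÷ 139 → quotient 1, remainder 43

1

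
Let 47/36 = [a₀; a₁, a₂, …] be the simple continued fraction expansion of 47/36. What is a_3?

1

47 ÷ 36 → quotient 1, remainder 11
36 ÷ 11 → quotient 3, remainder 3
11 ÷ 3 → quotient 3, remainder 2
3 ÷ 2 → quotient 1, remainder 1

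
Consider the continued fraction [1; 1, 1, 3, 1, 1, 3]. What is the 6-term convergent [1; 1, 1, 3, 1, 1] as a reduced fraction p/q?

Compute successive convergents:
a_0 = 1: 1/1
a_1 = 1: 2/1
a_2 = 1: 3/2
a_3 = 3: 11/7
a_4 = 1: 14/9
a_5 = 1: 25/16

25/16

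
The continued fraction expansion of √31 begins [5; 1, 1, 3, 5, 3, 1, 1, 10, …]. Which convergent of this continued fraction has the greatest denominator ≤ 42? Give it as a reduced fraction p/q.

a_0 = 5: 5/1  (≤ bound)
a_1 = 1: 6/1  (≤ bound)
a_2 = 1: 11/2  (≤ bound)
a_3 = 3: 39/7  (≤ bound)
a_4 = 5: 206/37  (≤ bound)
a_5 = 3: 657/118  (> 42, stop)

206/37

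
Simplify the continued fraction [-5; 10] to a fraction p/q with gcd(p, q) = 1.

-49/10

a_0 = -5: -5/1
a_1 = 10: -49/10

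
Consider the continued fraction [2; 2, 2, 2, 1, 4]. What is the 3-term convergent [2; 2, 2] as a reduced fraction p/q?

Work from the innermost term outward:
Start with 2.
2 + 1/(2/1) = 2 + 1/2 = 5/2
2 + 1/(5/2) = 2 + 2/5 = 12/5

12/5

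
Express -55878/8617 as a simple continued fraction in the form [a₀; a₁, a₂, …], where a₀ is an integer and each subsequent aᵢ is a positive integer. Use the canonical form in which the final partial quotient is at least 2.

[-7; 1, 1, 15, 1, 3, 7, 9]

Repeatedly divide and take the remainder:
-55878 = -7·8617 + 4441, so a_0 = -7
8617 = 1·4441 + 4176, so a_1 = 1
4441 = 1·4176 + 265, so a_2 = 1
4176 = 15·265 + 201, so a_3 = 15
265 = 1·201 + 64, so a_4 = 1
201 = 3·64 + 9, so a_5 = 3
64 = 7·9 + 1, so a_6 = 7
9 = 9·1 + 0, so a_7 = 9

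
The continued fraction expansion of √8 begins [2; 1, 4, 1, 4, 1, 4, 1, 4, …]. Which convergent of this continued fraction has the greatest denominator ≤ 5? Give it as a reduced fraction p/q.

14/5

List convergents until the denominator exceeds the bound:
a_0 = 2: 2/1  (≤ bound)
a_1 = 1: 3/1  (≤ bound)
a_2 = 4: 14/5  (≤ bound)
a_3 = 1: 17/6  (> 5, stop)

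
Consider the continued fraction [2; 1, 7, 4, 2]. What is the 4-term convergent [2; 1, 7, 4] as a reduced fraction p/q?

Build up convergents one term at a time:
a_0 = 2: 2/1
a_1 = 1: 3/1
a_2 = 7: 23/8
a_3 = 4: 95/33

95/33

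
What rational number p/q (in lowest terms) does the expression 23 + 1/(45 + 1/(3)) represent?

3131/136

a_0 = 23: 23/1
a_1 = 45: 1036/45
a_2 = 3: 3131/136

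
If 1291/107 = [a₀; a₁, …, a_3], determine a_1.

1291 ÷ 107 → quotient 12, remainder 7
107 ÷ 7 → quotient 15, remainder 2

15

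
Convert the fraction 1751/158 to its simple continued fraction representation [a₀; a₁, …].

Run the Euclidean algorithm, recording each quotient:
1751 = 11·158 + 13, so a_0 = 11
158 = 12·13 + 2, so a_1 = 12
13 = 6·2 + 1, so a_2 = 6
2 = 2·1 + 0, so a_3 = 2

[11; 12, 6, 2]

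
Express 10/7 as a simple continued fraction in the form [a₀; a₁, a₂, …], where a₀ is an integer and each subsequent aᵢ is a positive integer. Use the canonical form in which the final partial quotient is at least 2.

[1; 2, 3]

10 = 1·7 + 3, so a_0 = 1
7 = 2·3 + 1, so a_1 = 2
3 = 3·1 + 0, so a_2 = 3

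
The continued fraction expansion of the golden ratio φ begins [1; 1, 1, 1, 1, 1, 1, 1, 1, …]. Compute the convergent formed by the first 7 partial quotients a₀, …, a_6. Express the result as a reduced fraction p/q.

21/13

a_0 = 1: 1/1
a_1 = 1: 2/1
a_2 = 1: 3/2
a_3 = 1: 5/3
a_4 = 1: 8/5
a_5 = 1: 13/8
a_6 = 1: 21/13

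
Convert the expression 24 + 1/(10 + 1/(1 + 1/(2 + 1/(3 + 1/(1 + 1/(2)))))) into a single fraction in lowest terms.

Compute successive convergents:
a_0 = 24: 24/1
a_1 = 10: 241/10
a_2 = 1: 265/11
a_3 = 2: 771/32
a_4 = 3: 2578/107
a_5 = 1: 3349/139
a_6 = 2: 9276/385

9276/385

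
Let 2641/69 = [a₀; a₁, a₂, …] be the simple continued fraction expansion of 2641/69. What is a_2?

2641 ÷ 69 → quotient 38, remainder 19
69 ÷ 19 → quotient 3, remainder 12
19 ÷ 12 → quotient 1, remainder 7

1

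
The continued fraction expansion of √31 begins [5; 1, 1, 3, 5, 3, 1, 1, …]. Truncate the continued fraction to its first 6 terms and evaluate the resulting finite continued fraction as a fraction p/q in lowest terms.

Start with 3.
5 + 1/(3/1) = 5 + 1/3 = 16/3
3 + 1/(16/3) = 3 + 3/16 = 51/16
1 + 1/(51/16) = 1 + 16/51 = 67/51
1 + 1/(67/51) = 1 + 51/67 = 118/67
5 + 1/(118/67) = 5 + 67/118 = 657/118

657/118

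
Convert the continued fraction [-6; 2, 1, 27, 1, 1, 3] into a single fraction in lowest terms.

Work from the innermost term outward:
Start with 3.
1 + 1/(3/1) = 1 + 1/3 = 4/3
1 + 1/(4/3) = 1 + 3/4 = 7/4
27 + 1/(7/4) = 27 + 4/7 = 193/7
1 + 1/(193/7) = 1 + 7/193 = 200/193
2 + 1/(200/193) = 2 + 193/200 = 593/200
-6 + 1/(593/200) = -6 + 200/593 = -3358/593

-3358/593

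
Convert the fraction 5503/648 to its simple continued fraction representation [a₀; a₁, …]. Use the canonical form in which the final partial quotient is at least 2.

[8; 2, 31, 1, 9]

5503 ÷ 648 → quotient 8, remainder 319
648 ÷ 319 → quotient 2, remainder 10
319 ÷ 10 → quotient 31, remainder 9
10 ÷ 9 → quotient 1, remainder 1
9 ÷ 1 → quotient 9, remainder 0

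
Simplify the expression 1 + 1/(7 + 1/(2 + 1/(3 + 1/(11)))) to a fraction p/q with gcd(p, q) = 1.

666/587

a_0 = 1: 1/1
a_1 = 7: 8/7
a_2 = 2: 17/15
a_3 = 3: 59/52
a_4 = 11: 666/587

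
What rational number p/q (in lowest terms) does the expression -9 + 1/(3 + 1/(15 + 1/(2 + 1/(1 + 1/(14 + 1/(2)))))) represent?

-37115/4279

Start with 2.
14 + 1/(2/1) = 14 + 1/2 = 29/2
1 + 1/(29/2) = 1 + 2/29 = 31/29
2 + 1/(31/29) = 2 + 29/31 = 91/31
15 + 1/(91/31) = 15 + 31/91 = 1396/91
3 + 1/(1396/91) = 3 + 91/1396 = 4279/1396
-9 + 1/(4279/1396) = -9 + 1396/4279 = -37115/4279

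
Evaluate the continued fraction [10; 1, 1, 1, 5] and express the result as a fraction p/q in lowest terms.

181/17

a_0 = 10: 10/1
a_1 = 1: 11/1
a_2 = 1: 21/2
a_3 = 1: 32/3
a_4 = 5: 181/17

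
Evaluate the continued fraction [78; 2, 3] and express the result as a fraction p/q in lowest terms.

a_0 = 78: 78/1
a_1 = 2: 157/2
a_2 = 3: 549/7

549/7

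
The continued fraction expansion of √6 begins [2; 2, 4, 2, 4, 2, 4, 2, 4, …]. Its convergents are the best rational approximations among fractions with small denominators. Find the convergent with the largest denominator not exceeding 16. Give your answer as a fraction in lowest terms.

a_0 = 2: 2/1  (≤ bound)
a_1 = 2: 5/2  (≤ bound)
a_2 = 4: 22/9  (≤ bound)
a_3 = 2: 49/20  (> 16, stop)

22/9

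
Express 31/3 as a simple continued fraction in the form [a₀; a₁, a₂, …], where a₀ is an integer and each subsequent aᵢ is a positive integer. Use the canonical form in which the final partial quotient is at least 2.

Repeatedly divide and take the remainder:
31 ÷ 3 → quotient 10, remainder 1
3 ÷ 1 → quotient 3, remainder 0

[10; 3]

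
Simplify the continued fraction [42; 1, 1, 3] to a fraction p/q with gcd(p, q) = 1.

298/7

a_0 = 42: 42/1
a_1 = 1: 43/1
a_2 = 1: 85/2
a_3 = 3: 298/7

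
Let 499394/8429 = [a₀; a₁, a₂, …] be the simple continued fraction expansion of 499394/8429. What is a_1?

499394 = 59·8429 + 2083, so a_0 = 59
8429 = 4·2083 + 97, so a_1 = 4

4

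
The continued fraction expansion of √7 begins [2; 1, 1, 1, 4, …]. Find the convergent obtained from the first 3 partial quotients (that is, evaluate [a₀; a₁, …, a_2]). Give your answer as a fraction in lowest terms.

5/2

Start with 1.
1 + 1/(1/1) = 1 + 1/1 = 2/1
2 + 1/(2/1) = 2 + 1/2 = 5/2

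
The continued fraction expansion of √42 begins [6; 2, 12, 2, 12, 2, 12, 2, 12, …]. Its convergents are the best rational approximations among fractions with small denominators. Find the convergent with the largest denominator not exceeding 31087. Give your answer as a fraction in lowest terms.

a_0 = 6: 6/1  (≤ bound)
a_1 = 2: 13/2  (≤ bound)
a_2 = 12: 162/25  (≤ bound)
a_3 = 2: 337/52  (≤ bound)
a_4 = 12: 4206/649  (≤ bound)
a_5 = 2: 8749/1350  (≤ bound)
a_6 = 12: 109194/16849  (≤ bound)
a_7 = 2: 227137/35048  (> 31087, stop)

109194/16849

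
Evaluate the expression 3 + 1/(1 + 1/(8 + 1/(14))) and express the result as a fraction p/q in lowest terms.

Start with 14.
8 + 1/(14/1) = 8 + 1/14 = 113/14
1 + 1/(113/14) = 1 + 14/113 = 127/113
3 + 1/(127/113) = 3 + 113/127 = 494/127

494/127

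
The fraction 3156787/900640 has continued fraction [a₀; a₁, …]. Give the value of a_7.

15

⌊3156787/900640⌋ = 3, remainder 454867
⌊900640/454867⌋ = 1, remainder 445773
⌊454867/445773⌋ = 1, remainder 9094
⌊445773/9094⌋ = 49, remainder 167
⌊9094/167⌋ = 54, remainder 76
⌊167/76⌋ = 2, remainder 15
⌊76/15⌋ = 5, remainder 1
⌊15/1⌋ = 15, remainder 0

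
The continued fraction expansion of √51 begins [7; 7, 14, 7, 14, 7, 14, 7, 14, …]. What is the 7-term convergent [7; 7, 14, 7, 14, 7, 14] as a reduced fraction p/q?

7068593/989801

Start with 14.
7 + 1/(14/1) = 7 + 1/14 = 99/14
14 + 1/(99/14) = 14 + 14/99 = 1400/99
7 + 1/(1400/99) = 7 + 99/1400 = 9899/1400
14 + 1/(9899/1400) = 14 + 1400/9899 = 139986/9899
7 + 1/(139986/9899) = 7 + 9899/139986 = 989801/139986
7 + 1/(989801/139986) = 7 + 139986/989801 = 7068593/989801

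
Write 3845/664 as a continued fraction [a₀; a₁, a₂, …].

3845 ÷ 664 → quotient 5, remainder 525
664 ÷ 525 → quotient 1, remainder 139
525 ÷ 139 → quotient 3, remainder 108
139 ÷ 108 → quotient 1, remainder 31
108 ÷ 31 → quotient 3, remainder 15
31 ÷ 15 → quotient 2, remainder 1
15 ÷ 1 → quotient 15, remainder 0

[5; 1, 3, 1, 3, 2, 15]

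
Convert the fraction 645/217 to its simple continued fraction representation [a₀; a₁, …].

Run the Euclidean algorithm, recording each quotient:
⌊645/217⌋ = 2, remainder 211
⌊217/211⌋ = 1, remainder 6
⌊211/6⌋ = 35, remainder 1
⌊6/1⌋ = 6, remainder 0

[2; 1, 35, 6]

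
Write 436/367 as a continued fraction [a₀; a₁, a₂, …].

Apply division with remainder until the remainder is 0:
436 ÷ 367 → quotient 1, remainder 69
367 ÷ 69 → quotient 5, remainder 22
69 ÷ 22 → quotient 3, remainder 3
22 ÷ 3 → quotient 7, remainder 1
3 ÷ 1 → quotient 3, remainder 0

[1; 5, 3, 7, 3]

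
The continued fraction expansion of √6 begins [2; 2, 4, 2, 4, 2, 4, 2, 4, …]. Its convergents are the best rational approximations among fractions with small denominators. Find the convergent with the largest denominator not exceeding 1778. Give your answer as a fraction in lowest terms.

2158/881

a_0 = 2: 2/1  (≤ bound)
a_1 = 2: 5/2  (≤ bound)
a_2 = 4: 22/9  (≤ bound)
a_3 = 2: 49/20  (≤ bound)
a_4 = 4: 218/89  (≤ bound)
a_5 = 2: 485/198  (≤ bound)
a_6 = 4: 2158/881  (≤ bound)
a_7 = 2: 4801/1960  (> 1778, stop)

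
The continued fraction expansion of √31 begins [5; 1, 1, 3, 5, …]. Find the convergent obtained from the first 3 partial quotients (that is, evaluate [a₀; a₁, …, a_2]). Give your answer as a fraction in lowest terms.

Start with 1.
1 + 1/(1/1) = 1 + 1/1 = 2/1
5 + 1/(2/1) = 5 + 1/2 = 11/2

11/2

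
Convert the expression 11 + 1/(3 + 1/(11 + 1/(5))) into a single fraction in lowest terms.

Start with 5.
11 + 1/(5/1) = 11 + 1/5 = 56/5
3 + 1/(56/5) = 3 + 5/56 = 173/56
11 + 1/(173/56) = 11 + 56/173 = 1959/173

1959/173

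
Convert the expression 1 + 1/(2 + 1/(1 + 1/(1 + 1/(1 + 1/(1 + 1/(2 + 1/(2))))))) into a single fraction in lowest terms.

112/81

Starting at the tail and folding back:
Start with 2.
2 + 1/(2/1) = 2 + 1/2 = 5/2
1 + 1/(5/2) = 1 + 2/5 = 7/5
1 + 1/(7/5) = 1 + 5/7 = 12/7
1 + 1/(12/7) = 1 + 7/12 = 19/12
1 + 1/(19/12) = 1 + 12/19 = 31/19
2 + 1/(31/19) = 2 + 19/31 = 81/31
1 + 1/(81/31) = 1 + 31/81 = 112/81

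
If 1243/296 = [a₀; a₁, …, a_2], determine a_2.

1243 = 4·296 + 59, so a_0 = 4
296 = 5·59 + 1, so a_1 = 5
59 = 59·1 + 0, so a_2 = 59

59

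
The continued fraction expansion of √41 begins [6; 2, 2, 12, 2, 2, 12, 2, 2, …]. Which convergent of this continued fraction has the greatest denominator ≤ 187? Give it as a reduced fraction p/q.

List convergents until the denominator exceeds the bound:
a_0 = 6: 6/1  (≤ bound)
a_1 = 2: 13/2  (≤ bound)
a_2 = 2: 32/5  (≤ bound)
a_3 = 12: 397/62  (≤ bound)
a_4 = 2: 826/129  (≤ bound)
a_5 = 2: 2049/320  (> 187, stop)

826/129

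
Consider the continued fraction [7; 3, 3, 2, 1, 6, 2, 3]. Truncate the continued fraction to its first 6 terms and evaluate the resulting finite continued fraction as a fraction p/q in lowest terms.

Start with 6.
1 + 1/(6/1) = 1 + 1/6 = 7/6
2 + 1/(7/6) = 2 + 6/7 = 20/7
3 + 1/(20/7) = 3 + 7/20 = 67/20
3 + 1/(67/20) = 3 + 20/67 = 221/67
7 + 1/(221/67) = 7 + 67/221 = 1614/221

1614/221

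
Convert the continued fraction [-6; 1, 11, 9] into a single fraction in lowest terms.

-554/109

Build up convergents one term at a time:
a_0 = -6: -6/1
a_1 = 1: -5/1
a_2 = 11: -61/12
a_3 = 9: -554/109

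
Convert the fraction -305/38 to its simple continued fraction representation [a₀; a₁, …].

[-9; 1, 37]

-305 = -9·38 + 37, so a_0 = -9
38 = 1·37 + 1, so a_1 = 1
37 = 37·1 + 0, so a_2 = 37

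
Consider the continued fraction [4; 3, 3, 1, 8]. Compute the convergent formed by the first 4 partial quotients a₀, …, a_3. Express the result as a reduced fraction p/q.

Build up convergents one term at a time:
a_0 = 4: 4/1
a_1 = 3: 13/3
a_2 = 3: 43/10
a_3 = 1: 56/13

56/13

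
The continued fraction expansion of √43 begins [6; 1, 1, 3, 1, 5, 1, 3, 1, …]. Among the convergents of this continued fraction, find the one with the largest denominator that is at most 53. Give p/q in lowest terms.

a_0 = 6: 6/1  (≤ bound)
a_1 = 1: 7/1  (≤ bound)
a_2 = 1: 13/2  (≤ bound)
a_3 = 3: 46/7  (≤ bound)
a_4 = 1: 59/9  (≤ bound)
a_5 = 5: 341/52  (≤ bound)
a_6 = 1: 400/61  (> 53, stop)

341/52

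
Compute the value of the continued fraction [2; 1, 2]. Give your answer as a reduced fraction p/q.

Compute successive convergents:
a_0 = 2: 2/1
a_1 = 1: 3/1
a_2 = 2: 8/3

8/3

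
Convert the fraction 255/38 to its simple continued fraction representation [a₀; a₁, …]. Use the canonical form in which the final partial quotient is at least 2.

[6; 1, 2, 2, 5]

255 = 6·38 + 27, so a_0 = 6
38 = 1·27 + 11, so a_1 = 1
27 = 2·11 + 5, so a_2 = 2
11 = 2·5 + 1, so a_3 = 2
5 = 5·1 + 0, so a_4 = 5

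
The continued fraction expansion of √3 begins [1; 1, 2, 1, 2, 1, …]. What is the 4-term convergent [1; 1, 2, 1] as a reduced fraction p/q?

7/4

a_0 = 1: 1/1
a_1 = 1: 2/1
a_2 = 2: 5/3
a_3 = 1: 7/4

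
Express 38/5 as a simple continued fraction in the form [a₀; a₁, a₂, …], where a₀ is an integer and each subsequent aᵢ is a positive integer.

[7; 1, 1, 2]

Repeatedly divide and take the remainder:
38 ÷ 5 → quotient 7, remainder 3
5 ÷ 3 → quotient 1, remainder 2
3 ÷ 2 → quotient 1, remainder 1
2 ÷ 1 → quotient 2, remainder 0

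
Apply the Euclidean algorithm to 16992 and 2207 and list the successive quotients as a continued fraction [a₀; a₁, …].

Apply division with remainder until the remainder is 0:
⌊16992/2207⌋ = 7, remainder 1543
⌊2207/1543⌋ = 1, remainder 664
⌊1543/664⌋ = 2, remainder 215
⌊664/215⌋ = 3, remainder 19
⌊215/19⌋ = 11, remainder 6
⌊19/6⌋ = 3, remainder 1
⌊6/1⌋ = 6, remainder 0

[7; 1, 2, 3, 11, 3, 6]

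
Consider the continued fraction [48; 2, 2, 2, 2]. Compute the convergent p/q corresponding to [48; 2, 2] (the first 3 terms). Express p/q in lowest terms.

Start with 2.
2 + 1/(2/1) = 2 + 1/2 = 5/2
48 + 1/(5/2) = 48 + 2/5 = 242/5

242/5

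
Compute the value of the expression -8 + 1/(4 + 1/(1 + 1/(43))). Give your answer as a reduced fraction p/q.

-1708/219

Use the convergent recurrence hₖ = aₖ·hₖ₋₁ + hₖ₋₂ (and likewise for the denominators kₖ):
a_0 = -8: -8/1
a_1 = 4: -31/4
a_2 = 1: -39/5
a_3 = 43: -1708/219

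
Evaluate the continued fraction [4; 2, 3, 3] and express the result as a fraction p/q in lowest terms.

Start with 3.
3 + 1/(3/1) = 3 + 1/3 = 10/3
2 + 1/(10/3) = 2 + 3/10 = 23/10
4 + 1/(23/10) = 4 + 10/23 = 102/23

102/23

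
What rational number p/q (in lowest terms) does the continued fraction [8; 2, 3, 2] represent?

Start with 2.
3 + 1/(2/1) = 3 + 1/2 = 7/2
2 + 1/(7/2) = 2 + 2/7 = 16/7
8 + 1/(16/7) = 8 + 7/16 = 135/16

135/16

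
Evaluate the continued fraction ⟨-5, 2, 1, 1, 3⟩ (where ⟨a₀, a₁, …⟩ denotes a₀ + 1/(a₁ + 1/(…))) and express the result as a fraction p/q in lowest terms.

-83/18

Use the convergent recurrence hₖ = aₖ·hₖ₋₁ + hₖ₋₂ (and likewise for the denominators kₖ):
a_0 = -5: -5/1
a_1 = 2: -9/2
a_2 = 1: -14/3
a_3 = 1: -23/5
a_4 = 3: -83/18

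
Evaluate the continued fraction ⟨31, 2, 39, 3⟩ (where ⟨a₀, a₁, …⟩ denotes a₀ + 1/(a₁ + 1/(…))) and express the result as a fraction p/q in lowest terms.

Build up convergents one term at a time:
a_0 = 31: 31/1
a_1 = 2: 63/2
a_2 = 39: 2488/79
a_3 = 3: 7527/239

7527/239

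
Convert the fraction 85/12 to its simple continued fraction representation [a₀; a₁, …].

[7; 12]

85 = 7·12 + 1, so a_0 = 7
12 = 12·1 + 0, so a_1 = 12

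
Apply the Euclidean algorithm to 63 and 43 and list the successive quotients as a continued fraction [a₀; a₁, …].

Apply division with remainder until the remainder is 0:
⌊63/43⌋ = 1, remainder 20
⌊43/20⌋ = 2, remainder 3
⌊20/3⌋ = 6, remainder 2
⌊3/2⌋ = 1, remainder 1
⌊2/1⌋ = 2, remainder 0

[1; 2, 6, 1, 2]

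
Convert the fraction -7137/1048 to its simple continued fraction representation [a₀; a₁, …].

[-7; 5, 3, 1, 3, 13]

-7137 = -7·1048 + 199, so a_0 = -7
1048 = 5·199 + 53, so a_1 = 5
199 = 3·53 + 40, so a_2 = 3
53 = 1·40 + 13, so a_3 = 1
40 = 3·13 + 1, so a_4 = 3
13 = 13·1 + 0, so a_5 = 13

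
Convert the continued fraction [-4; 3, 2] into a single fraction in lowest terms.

Start with 2.
3 + 1/(2/1) = 3 + 1/2 = 7/2
-4 + 1/(7/2) = -4 + 2/7 = -26/7

-26/7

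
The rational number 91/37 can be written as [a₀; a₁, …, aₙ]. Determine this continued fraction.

91 ÷ 37 → quotient 2, remainder 17
37 ÷ 17 → quotient 2, remainder 3
17 ÷ 3 → quotient 5, remainder 2
3 ÷ 2 → quotient 1, remainder 1
2 ÷ 1 → quotient 2, remainder 0

[2; 2, 5, 1, 2]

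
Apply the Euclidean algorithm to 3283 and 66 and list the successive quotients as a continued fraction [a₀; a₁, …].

Run the Euclidean algorithm, recording each quotient:
3283 = 49·66 + 49, so a_0 = 49
66 = 1·49 + 17, so a_1 = 1
49 = 2·17 + 15, so a_2 = 2
17 = 1·15 + 2, so a_3 = 1
15 = 7·2 + 1, so a_4 = 7
2 = 2·1 + 0, so a_5 = 2

[49; 1, 2, 1, 7, 2]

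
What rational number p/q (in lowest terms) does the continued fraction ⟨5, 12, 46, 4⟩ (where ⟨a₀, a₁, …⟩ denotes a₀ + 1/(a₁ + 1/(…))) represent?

11305/2224

Build up convergents one term at a time:
a_0 = 5: 5/1
a_1 = 12: 61/12
a_2 = 46: 2811/553
a_3 = 4: 11305/2224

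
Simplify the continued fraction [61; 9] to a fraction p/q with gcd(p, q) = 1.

Compute successive convergents:
a_0 = 61: 61/1
a_1 = 9: 550/9

550/9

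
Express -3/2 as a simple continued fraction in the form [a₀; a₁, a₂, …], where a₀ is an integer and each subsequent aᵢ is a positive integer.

-3 ÷ 2 → quotient -2, remainder 1
2 ÷ 1 → quotient 2, remainder 0

[-2; 2]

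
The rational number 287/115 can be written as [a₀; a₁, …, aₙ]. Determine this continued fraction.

[2; 2, 57]

287 = 2·115 + 57, so a_0 = 2
115 = 2·57 + 1, so a_1 = 2
57 = 57·1 + 0, so a_2 = 57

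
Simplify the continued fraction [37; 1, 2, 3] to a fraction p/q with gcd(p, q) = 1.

Start with 3.
2 + 1/(3/1) = 2 + 1/3 = 7/3
1 + 1/(7/3) = 1 + 3/7 = 10/7
37 + 1/(10/7) = 37 + 7/10 = 377/10

377/10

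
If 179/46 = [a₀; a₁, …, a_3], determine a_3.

5

Repeatedly divide and take the remainder:
⌊179/46⌋ = 3, remainder 41
⌊46/41⌋ = 1, remainder 5
⌊41/5⌋ = 8, remainder 1
⌊5/1⌋ = 5, remainder 0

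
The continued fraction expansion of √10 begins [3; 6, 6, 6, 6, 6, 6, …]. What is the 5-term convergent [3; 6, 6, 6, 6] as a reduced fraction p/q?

4443/1405

Use the convergent recurrence hₖ = aₖ·hₖ₋₁ + hₖ₋₂ (and likewise for the denominators kₖ):
a_0 = 3: 3/1
a_1 = 6: 19/6
a_2 = 6: 117/37
a_3 = 6: 721/228
a_4 = 6: 4443/1405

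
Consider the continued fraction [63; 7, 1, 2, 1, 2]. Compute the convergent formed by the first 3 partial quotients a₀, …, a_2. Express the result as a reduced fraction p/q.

505/8

a_0 = 63: 63/1
a_1 = 7: 442/7
a_2 = 1: 505/8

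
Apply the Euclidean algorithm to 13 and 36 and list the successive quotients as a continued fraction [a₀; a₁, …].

[0; 2, 1, 3, 3]

13 = 0·36 + 13, so a_0 = 0
36 = 2·13 + 10, so a_1 = 2
13 = 1·10 + 3, so a_2 = 1
10 = 3·3 + 1, so a_3 = 3
3 = 3·1 + 0, so a_4 = 3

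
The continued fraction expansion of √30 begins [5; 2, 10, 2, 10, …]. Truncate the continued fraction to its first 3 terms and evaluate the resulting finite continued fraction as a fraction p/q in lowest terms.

a_0 = 5: 5/1
a_1 = 2: 11/2
a_2 = 10: 115/21

115/21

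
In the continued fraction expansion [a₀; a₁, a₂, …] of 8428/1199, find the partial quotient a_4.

Repeatedly divide and take the remainder:
⌊8428/1199⌋ = 7, remainder 35
⌊1199/35⌋ = 34, remainder 9
⌊35/9⌋ = 3, remainder 8
⌊9/8⌋ = 1, remainder 1
⌊8/1⌋ = 8, remainder 0

8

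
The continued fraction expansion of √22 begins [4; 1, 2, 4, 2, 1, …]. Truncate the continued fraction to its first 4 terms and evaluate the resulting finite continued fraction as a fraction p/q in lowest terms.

Start with 4.
2 + 1/(4/1) = 2 + 1/4 = 9/4
1 + 1/(9/4) = 1 + 4/9 = 13/9
4 + 1/(13/9) = 4 + 9/13 = 61/13

61/13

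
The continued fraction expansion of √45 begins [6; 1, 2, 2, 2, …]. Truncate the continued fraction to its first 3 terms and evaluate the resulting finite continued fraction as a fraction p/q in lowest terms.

20/3

a_0 = 6: 6/1
a_1 = 1: 7/1
a_2 = 2: 20/3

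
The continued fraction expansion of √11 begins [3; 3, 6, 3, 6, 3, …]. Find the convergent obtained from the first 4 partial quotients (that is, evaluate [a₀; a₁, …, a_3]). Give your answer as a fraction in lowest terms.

Use the convergent recurrence hₖ = aₖ·hₖ₋₁ + hₖ₋₂ (and likewise for the denominators kₖ):
a_0 = 3: 3/1
a_1 = 3: 10/3
a_2 = 6: 63/19
a_3 = 3: 199/60

199/60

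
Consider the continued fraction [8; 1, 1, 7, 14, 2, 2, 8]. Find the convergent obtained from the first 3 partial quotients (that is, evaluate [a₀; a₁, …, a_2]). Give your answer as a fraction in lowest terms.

17/2

Collapse the nested fraction from the inside out:
Start with 1.
1 + 1/(1/1) = 1 + 1/1 = 2/1
8 + 1/(2/1) = 8 + 1/2 = 17/2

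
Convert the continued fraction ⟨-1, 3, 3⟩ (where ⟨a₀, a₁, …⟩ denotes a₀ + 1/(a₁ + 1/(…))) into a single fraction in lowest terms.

-7/10

Build up convergents one term at a time:
a_0 = -1: -1/1
a_1 = 3: -2/3
a_2 = 3: -7/10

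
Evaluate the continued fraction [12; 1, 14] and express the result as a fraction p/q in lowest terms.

194/15

Compute successive convergents:
a_0 = 12: 12/1
a_1 = 1: 13/1
a_2 = 14: 194/15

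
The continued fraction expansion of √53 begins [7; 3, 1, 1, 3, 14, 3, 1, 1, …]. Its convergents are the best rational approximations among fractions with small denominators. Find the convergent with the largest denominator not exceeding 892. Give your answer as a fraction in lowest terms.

a_0 = 7: 7/1  (≤ bound)
a_1 = 3: 22/3  (≤ bound)
a_2 = 1: 29/4  (≤ bound)
a_3 = 1: 51/7  (≤ bound)
a_4 = 3: 182/25  (≤ bound)
a_5 = 14: 2599/357  (≤ bound)
a_6 = 3: 7979/1096  (> 892, stop)

2599/357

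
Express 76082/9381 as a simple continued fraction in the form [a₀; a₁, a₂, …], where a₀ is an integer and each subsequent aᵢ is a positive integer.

[8; 9, 13, 1, 3, 1, 2, 5]

76082 ÷ 9381 → quotient 8, remainder 1034
9381 ÷ 1034 → quotient 9, remainder 75
1034 ÷ 75 → quotient 13, remainder 59
75 ÷ 59 → quotient 1, remainder 16
59 ÷ 16 → quotient 3, remainder 11
16 ÷ 11 → quotient 1, remainder 5
11 ÷ 5 → quotient 2, remainder 1
5 ÷ 1 → quotient 5, remainder 0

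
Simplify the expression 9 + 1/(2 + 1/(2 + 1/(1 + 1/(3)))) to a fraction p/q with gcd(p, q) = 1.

245/26

Starting at the tail and folding back:
Start with 3.
1 + 1/(3/1) = 1 + 1/3 = 4/3
2 + 1/(4/3) = 2 + 3/4 = 11/4
2 + 1/(11/4) = 2 + 4/11 = 26/11
9 + 1/(26/11) = 9 + 11/26 = 245/26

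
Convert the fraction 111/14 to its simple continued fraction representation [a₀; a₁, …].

[7; 1, 13]

111 ÷ 14 → quotient 7, remainder 13
14 ÷ 13 → quotient 1, remainder 1
13 ÷ 1 → quotient 13, remainder 0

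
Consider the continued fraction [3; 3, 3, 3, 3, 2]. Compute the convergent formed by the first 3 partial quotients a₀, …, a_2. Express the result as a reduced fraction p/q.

a_0 = 3: 3/1
a_1 = 3: 10/3
a_2 = 3: 33/10

33/10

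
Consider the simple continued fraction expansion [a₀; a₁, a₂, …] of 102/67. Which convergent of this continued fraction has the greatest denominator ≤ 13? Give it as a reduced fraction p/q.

a_0 = 1: 1/1  (≤ bound)
a_1 = 1: 2/1  (≤ bound)
a_2 = 1: 3/2  (≤ bound)
a_3 = 10: 32/21  (> 13, stop)

3/2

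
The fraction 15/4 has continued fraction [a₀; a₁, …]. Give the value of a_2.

15 ÷ 4 → quotient 3, remainder 3
4 ÷ 3 → quotient 1, remainder 1
3 ÷ 1 → quotient 3, remainder 0

3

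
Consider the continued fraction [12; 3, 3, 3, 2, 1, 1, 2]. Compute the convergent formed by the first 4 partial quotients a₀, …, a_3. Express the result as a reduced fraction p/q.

Use the convergent recurrence hₖ = aₖ·hₖ₋₁ + hₖ₋₂ (and likewise for the denominators kₖ):
a_0 = 12: 12/1
a_1 = 3: 37/3
a_2 = 3: 123/10
a_3 = 3: 406/33

406/33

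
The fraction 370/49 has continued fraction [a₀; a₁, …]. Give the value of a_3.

4

370 = 7·49 + 27, so a_0 = 7
49 = 1·27 + 22, so a_1 = 1
27 = 1·22 + 5, so a_2 = 1
22 = 4·5 + 2, so a_3 = 4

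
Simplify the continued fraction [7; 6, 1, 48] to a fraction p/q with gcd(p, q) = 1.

a_0 = 7: 7/1
a_1 = 6: 43/6
a_2 = 1: 50/7
a_3 = 48: 2443/342

2443/342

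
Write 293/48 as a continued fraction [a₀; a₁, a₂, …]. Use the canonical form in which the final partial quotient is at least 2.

[6; 9, 1, 1, 2]

⌊293/48⌋ = 6, remainder 5
⌊48/5⌋ = 9, remainder 3
⌊5/3⌋ = 1, remainder 2
⌊3/2⌋ = 1, remainder 1
⌊2/1⌋ = 2, remainder 0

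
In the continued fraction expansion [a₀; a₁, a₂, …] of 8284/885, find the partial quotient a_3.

3

⌊8284/885⌋ = 9, remainder 319
⌊885/319⌋ = 2, remainder 247
⌊319/247⌋ = 1, remainder 72
⌊247/72⌋ = 3, remainder 31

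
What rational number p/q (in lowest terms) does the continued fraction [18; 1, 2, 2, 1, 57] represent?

10790/577

a_0 = 18: 18/1
a_1 = 1: 19/1
a_2 = 2: 56/3
a_3 = 2: 131/7
a_4 = 1: 187/10
a_5 = 57: 10790/577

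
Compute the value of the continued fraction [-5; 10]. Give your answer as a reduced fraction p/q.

-49/10

Collapse the nested fraction from the inside out:
Start with 10.
-5 + 1/(10/1) = -5 + 1/10 = -49/10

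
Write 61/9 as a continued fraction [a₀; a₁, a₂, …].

[6; 1, 3, 2]

61 = 6·9 + 7, so a_0 = 6
9 = 1·7 + 2, so a_1 = 1
7 = 3·2 + 1, so a_2 = 3
2 = 2·1 + 0, so a_3 = 2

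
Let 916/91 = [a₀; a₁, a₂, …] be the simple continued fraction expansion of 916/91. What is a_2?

916 = 10·91 + 6, so a_0 = 10
91 = 15·6 + 1, so a_1 = 15
6 = 6·1 + 0, so a_2 = 6

6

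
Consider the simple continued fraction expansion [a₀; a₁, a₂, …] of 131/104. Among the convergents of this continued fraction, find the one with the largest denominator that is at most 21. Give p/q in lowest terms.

5/4

a_0 = 1: 1/1  (≤ bound)
a_1 = 3: 4/3  (≤ bound)
a_2 = 1: 5/4  (≤ bound)
a_3 = 5: 29/23  (> 21, stop)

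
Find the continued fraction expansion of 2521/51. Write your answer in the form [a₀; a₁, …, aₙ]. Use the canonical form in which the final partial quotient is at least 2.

2521 = 49·51 + 22, so a_0 = 49
51 = 2·22 + 7, so a_1 = 2
22 = 3·7 + 1, so a_2 = 3
7 = 7·1 + 0, so a_3 = 7

[49; 2, 3, 7]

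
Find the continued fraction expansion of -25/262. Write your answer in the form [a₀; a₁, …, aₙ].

[-1; 1, 9, 2, 12]

Repeatedly divide and take the remainder:
-25 ÷ 262 → quotient -1, remainder 237
262 ÷ 237 → quotient 1, remainder 25
237 ÷ 25 → quotient 9, remainder 12
25 ÷ 12 → quotient 2, remainder 1
12 ÷ 1 → quotient 12, remainder 0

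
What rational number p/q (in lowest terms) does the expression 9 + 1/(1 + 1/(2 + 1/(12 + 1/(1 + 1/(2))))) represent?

Build up convergents one term at a time:
a_0 = 9: 9/1
a_1 = 1: 10/1
a_2 = 2: 29/3
a_3 = 12: 358/37
a_4 = 1: 387/40
a_5 = 2: 1132/117

1132/117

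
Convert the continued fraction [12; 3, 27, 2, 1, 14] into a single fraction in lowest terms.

45039/3653

Starting at the tail and folding back:
Start with 14.
1 + 1/(14/1) = 1 + 1/14 = 15/14
2 + 1/(15/14) = 2 + 14/15 = 44/15
27 + 1/(44/15) = 27 + 15/44 = 1203/44
3 + 1/(1203/44) = 3 + 44/1203 = 3653/1203
12 + 1/(3653/1203) = 12 + 1203/3653 = 45039/3653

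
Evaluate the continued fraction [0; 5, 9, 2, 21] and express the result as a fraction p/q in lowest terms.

a_0 = 0: 0/1
a_1 = 5: 1/5
a_2 = 9: 9/46
a_3 = 2: 19/97
a_4 = 21: 408/2083

408/2083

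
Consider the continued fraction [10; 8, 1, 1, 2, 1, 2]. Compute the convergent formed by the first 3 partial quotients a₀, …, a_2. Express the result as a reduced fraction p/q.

Use the convergent recurrence hₖ = aₖ·hₖ₋₁ + hₖ₋₂ (and likewise for the denominators kₖ):
a_0 = 10: 10/1
a_1 = 8: 81/8
a_2 = 1: 91/9

91/9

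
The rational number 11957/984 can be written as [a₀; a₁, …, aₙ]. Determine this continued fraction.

⌊11957/984⌋ = 12, remainder 149
⌊984/149⌋ = 6, remainder 90
⌊149/90⌋ = 1, remainder 59
⌊90/59⌋ = 1, remainder 31
⌊59/31⌋ = 1, remainder 28
⌊31/28⌋ = 1, remainder 3
⌊28/3⌋ = 9, remainder 1
⌊3/1⌋ = 3, remainder 0

[12; 6, 1, 1, 1, 1, 9, 3]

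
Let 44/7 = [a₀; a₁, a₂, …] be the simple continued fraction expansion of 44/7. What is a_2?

2

44 ÷ 7 → quotient 6, remainder 2
7 ÷ 2 → quotient 3, remainder 1
2 ÷ 1 → quotient 2, remainder 0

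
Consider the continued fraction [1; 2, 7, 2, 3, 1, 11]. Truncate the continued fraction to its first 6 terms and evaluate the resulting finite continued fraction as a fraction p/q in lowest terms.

Build up convergents one term at a time:
a_0 = 1: 1/1
a_1 = 2: 3/2
a_2 = 7: 22/15
a_3 = 2: 47/32
a_4 = 3: 163/111
a_5 = 1: 210/143

210/143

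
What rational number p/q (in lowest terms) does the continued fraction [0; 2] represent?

1/2

Collapse the nested fraction from the inside out:
Start with 2.
0 + 1/(2/1) = 0 + 1/2 = 1/2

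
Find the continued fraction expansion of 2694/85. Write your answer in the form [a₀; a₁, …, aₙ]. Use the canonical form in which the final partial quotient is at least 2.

Apply division with remainder until the remainder is 0:
⌊2694/85⌋ = 31, remainder 59
⌊85/59⌋ = 1, remainder 26
⌊59/26⌋ = 2, remainder 7
⌊26/7⌋ = 3, remainder 5
⌊7/5⌋ = 1, remainder 2
⌊5/2⌋ = 2, remainder 1
⌊2/1⌋ = 2, remainder 0

[31; 1, 2, 3, 1, 2, 2]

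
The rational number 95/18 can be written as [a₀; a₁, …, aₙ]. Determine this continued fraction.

Apply division with remainder until the remainder is 0:
95 ÷ 18 → quotient 5, remainder 5
18 ÷ 5 → quotient 3, remainder 3
5 ÷ 3 → quotient 1, remainder 2
3 ÷ 2 → quotient 1, remainder 1
2 ÷ 1 → quotient 2, remainder 0

[5; 3, 1, 1, 2]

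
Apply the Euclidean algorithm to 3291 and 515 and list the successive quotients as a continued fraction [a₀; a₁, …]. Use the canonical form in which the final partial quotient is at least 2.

[6; 2, 1, 1, 3, 1, 1, 12]

3291 = 6·515 + 201, so a_0 = 6
515 = 2·201 + 113, so a_1 = 2
201 = 1·113 + 88, so a_2 = 1
113 = 1·88 + 25, so a_3 = 1
88 = 3·25 + 13, so a_4 = 3
25 = 1·13 + 12, so a_5 = 1
13 = 1·12 + 1, so a_6 = 1
12 = 12·1 + 0, so a_7 = 12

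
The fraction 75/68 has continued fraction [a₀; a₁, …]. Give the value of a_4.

2

⌊75/68⌋ = 1, remainder 7
⌊68/7⌋ = 9, remainder 5
⌊7/5⌋ = 1, remainder 2
⌊5/2⌋ = 2, remainder 1
⌊2/1⌋ = 2, remainder 0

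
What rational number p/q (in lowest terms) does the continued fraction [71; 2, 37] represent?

5362/75

a_0 = 71: 71/1
a_1 = 2: 143/2
a_2 = 37: 5362/75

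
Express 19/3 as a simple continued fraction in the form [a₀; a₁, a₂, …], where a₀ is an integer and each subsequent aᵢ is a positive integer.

Run the Euclidean algorithm, recording each quotient:
19 ÷ 3 → quotient 6, remainder 1
3 ÷ 1 → quotient 3, remainder 0

[6; 3]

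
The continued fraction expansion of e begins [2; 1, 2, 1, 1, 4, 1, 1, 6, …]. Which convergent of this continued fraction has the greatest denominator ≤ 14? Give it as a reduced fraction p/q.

19/7

List convergents until the denominator exceeds the bound:
a_0 = 2: 2/1  (≤ bound)
a_1 = 1: 3/1  (≤ bound)
a_2 = 2: 8/3  (≤ bound)
a_3 = 1: 11/4  (≤ bound)
a_4 = 1: 19/7  (≤ bound)
a_5 = 4: 87/32  (> 14, stop)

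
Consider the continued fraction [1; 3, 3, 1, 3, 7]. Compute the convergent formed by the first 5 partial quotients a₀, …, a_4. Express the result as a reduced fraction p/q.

64/49

a_0 = 1: 1/1
a_1 = 3: 4/3
a_2 = 3: 13/10
a_3 = 1: 17/13
a_4 = 3: 64/49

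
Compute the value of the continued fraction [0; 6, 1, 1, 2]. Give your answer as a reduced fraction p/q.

Start with 2.
1 + 1/(2/1) = 1 + 1/2 = 3/2
1 + 1/(3/2) = 1 + 2/3 = 5/3
6 + 1/(5/3) = 6 + 3/5 = 33/5
0 + 1/(33/5) = 0 + 5/33 = 5/33

5/33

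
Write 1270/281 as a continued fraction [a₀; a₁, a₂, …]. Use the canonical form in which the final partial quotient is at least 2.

[4; 1, 1, 12, 3, 1, 2]

Apply division with remainder until the remainder is 0:
1270 = 4·281 + 146, so a_0 = 4
281 = 1·146 + 135, so a_1 = 1
146 = 1·135 + 11, so a_2 = 1
135 = 12·11 + 3, so a_3 = 12
11 = 3·3 + 2, so a_4 = 3
3 = 1·2 + 1, so a_5 = 1
2 = 2·1 + 0, so a_6 = 2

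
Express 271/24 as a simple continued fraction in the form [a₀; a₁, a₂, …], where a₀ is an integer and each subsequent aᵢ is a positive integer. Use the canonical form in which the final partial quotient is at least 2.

[11; 3, 2, 3]

Run the Euclidean algorithm, recording each quotient:
271 ÷ 24 → quotient 11, remainder 7
24 ÷ 7 → quotient 3, remainder 3
7 ÷ 3 → quotient 2, remainder 1
3 ÷ 1 → quotient 3, remainder 0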